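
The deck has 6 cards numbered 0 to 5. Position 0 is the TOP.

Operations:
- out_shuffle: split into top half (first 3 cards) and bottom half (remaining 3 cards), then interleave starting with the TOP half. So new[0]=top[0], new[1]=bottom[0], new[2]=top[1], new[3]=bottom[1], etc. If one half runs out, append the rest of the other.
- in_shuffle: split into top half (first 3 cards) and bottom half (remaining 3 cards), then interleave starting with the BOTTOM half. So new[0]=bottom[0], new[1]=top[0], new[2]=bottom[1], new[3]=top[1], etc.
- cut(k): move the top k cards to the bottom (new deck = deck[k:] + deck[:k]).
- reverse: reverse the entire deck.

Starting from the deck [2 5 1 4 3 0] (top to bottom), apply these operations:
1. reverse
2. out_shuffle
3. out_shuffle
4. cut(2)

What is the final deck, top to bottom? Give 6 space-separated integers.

After op 1 (reverse): [0 3 4 1 5 2]
After op 2 (out_shuffle): [0 1 3 5 4 2]
After op 3 (out_shuffle): [0 5 1 4 3 2]
After op 4 (cut(2)): [1 4 3 2 0 5]

Answer: 1 4 3 2 0 5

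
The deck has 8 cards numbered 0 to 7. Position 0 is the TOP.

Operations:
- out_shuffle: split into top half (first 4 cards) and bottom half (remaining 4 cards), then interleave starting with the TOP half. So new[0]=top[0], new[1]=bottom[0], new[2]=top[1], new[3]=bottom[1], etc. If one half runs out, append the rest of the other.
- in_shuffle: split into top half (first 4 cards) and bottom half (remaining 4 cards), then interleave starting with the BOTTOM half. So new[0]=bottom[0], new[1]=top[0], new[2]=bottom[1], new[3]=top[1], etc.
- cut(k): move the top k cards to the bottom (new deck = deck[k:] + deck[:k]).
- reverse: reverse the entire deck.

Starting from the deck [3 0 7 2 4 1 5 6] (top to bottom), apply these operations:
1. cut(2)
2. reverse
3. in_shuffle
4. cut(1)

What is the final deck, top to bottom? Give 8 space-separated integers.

Answer: 0 4 3 2 6 7 5 1

Derivation:
After op 1 (cut(2)): [7 2 4 1 5 6 3 0]
After op 2 (reverse): [0 3 6 5 1 4 2 7]
After op 3 (in_shuffle): [1 0 4 3 2 6 7 5]
After op 4 (cut(1)): [0 4 3 2 6 7 5 1]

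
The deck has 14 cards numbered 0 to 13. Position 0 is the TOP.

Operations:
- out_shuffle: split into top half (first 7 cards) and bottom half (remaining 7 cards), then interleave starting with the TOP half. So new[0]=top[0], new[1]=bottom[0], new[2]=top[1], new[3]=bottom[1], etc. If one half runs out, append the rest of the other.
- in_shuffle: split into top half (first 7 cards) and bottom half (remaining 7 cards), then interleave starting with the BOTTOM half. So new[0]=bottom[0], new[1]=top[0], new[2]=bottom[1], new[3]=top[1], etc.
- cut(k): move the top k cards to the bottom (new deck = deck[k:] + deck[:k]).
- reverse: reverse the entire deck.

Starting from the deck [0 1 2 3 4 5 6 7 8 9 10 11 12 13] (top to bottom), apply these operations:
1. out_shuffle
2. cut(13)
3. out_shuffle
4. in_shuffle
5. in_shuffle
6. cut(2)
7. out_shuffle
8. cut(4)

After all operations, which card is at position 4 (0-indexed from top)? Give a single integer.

After op 1 (out_shuffle): [0 7 1 8 2 9 3 10 4 11 5 12 6 13]
After op 2 (cut(13)): [13 0 7 1 8 2 9 3 10 4 11 5 12 6]
After op 3 (out_shuffle): [13 3 0 10 7 4 1 11 8 5 2 12 9 6]
After op 4 (in_shuffle): [11 13 8 3 5 0 2 10 12 7 9 4 6 1]
After op 5 (in_shuffle): [10 11 12 13 7 8 9 3 4 5 6 0 1 2]
After op 6 (cut(2)): [12 13 7 8 9 3 4 5 6 0 1 2 10 11]
After op 7 (out_shuffle): [12 5 13 6 7 0 8 1 9 2 3 10 4 11]
After op 8 (cut(4)): [7 0 8 1 9 2 3 10 4 11 12 5 13 6]
Position 4: card 9.

Answer: 9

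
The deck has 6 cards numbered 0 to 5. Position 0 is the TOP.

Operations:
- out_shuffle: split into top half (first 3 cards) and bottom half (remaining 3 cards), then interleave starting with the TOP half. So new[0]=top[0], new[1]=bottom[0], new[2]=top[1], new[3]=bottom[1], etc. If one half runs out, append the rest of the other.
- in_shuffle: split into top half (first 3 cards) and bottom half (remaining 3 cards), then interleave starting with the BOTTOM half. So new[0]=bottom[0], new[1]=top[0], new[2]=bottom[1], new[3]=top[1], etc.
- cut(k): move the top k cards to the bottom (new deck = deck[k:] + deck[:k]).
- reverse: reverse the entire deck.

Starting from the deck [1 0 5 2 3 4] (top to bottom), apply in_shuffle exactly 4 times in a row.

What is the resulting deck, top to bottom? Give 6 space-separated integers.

Answer: 2 1 3 0 4 5

Derivation:
After op 1 (in_shuffle): [2 1 3 0 4 5]
After op 2 (in_shuffle): [0 2 4 1 5 3]
After op 3 (in_shuffle): [1 0 5 2 3 4]
After op 4 (in_shuffle): [2 1 3 0 4 5]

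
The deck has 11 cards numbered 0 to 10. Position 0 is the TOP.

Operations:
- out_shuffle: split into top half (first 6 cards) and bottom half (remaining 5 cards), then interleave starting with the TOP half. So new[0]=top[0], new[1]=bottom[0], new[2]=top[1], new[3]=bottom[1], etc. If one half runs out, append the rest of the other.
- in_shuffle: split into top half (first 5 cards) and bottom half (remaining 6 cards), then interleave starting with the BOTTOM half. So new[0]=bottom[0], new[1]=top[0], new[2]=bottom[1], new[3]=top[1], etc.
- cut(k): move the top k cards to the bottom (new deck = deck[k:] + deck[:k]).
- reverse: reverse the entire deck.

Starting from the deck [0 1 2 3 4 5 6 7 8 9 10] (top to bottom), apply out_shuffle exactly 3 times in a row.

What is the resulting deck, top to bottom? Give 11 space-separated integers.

Answer: 0 7 3 10 6 2 9 5 1 8 4

Derivation:
After op 1 (out_shuffle): [0 6 1 7 2 8 3 9 4 10 5]
After op 2 (out_shuffle): [0 3 6 9 1 4 7 10 2 5 8]
After op 3 (out_shuffle): [0 7 3 10 6 2 9 5 1 8 4]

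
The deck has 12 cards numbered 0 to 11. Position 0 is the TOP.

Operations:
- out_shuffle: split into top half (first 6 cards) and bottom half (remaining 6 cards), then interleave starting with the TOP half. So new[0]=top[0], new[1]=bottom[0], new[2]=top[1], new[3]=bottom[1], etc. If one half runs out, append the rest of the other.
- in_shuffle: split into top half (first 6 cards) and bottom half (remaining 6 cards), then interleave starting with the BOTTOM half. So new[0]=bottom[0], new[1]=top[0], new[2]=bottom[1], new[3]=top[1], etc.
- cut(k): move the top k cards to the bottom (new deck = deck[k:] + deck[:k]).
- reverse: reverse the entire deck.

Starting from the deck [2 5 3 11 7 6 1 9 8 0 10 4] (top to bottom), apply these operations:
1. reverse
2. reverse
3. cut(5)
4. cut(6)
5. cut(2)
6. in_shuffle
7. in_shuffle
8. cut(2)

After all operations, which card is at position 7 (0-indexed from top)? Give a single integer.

After op 1 (reverse): [4 10 0 8 9 1 6 7 11 3 5 2]
After op 2 (reverse): [2 5 3 11 7 6 1 9 8 0 10 4]
After op 3 (cut(5)): [6 1 9 8 0 10 4 2 5 3 11 7]
After op 4 (cut(6)): [4 2 5 3 11 7 6 1 9 8 0 10]
After op 5 (cut(2)): [5 3 11 7 6 1 9 8 0 10 4 2]
After op 6 (in_shuffle): [9 5 8 3 0 11 10 7 4 6 2 1]
After op 7 (in_shuffle): [10 9 7 5 4 8 6 3 2 0 1 11]
After op 8 (cut(2)): [7 5 4 8 6 3 2 0 1 11 10 9]
Position 7: card 0.

Answer: 0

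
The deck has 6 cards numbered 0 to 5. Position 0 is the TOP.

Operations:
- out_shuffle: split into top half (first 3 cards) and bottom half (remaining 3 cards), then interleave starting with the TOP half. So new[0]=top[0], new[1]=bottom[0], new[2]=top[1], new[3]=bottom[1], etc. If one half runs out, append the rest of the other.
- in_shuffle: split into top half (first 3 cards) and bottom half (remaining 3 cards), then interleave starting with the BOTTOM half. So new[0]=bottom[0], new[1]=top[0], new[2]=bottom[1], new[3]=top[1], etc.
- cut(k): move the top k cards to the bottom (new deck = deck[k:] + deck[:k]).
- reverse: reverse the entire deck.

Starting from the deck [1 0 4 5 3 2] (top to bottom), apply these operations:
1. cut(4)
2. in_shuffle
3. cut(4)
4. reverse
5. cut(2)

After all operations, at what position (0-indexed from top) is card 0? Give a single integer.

Answer: 1

Derivation:
After op 1 (cut(4)): [3 2 1 0 4 5]
After op 2 (in_shuffle): [0 3 4 2 5 1]
After op 3 (cut(4)): [5 1 0 3 4 2]
After op 4 (reverse): [2 4 3 0 1 5]
After op 5 (cut(2)): [3 0 1 5 2 4]
Card 0 is at position 1.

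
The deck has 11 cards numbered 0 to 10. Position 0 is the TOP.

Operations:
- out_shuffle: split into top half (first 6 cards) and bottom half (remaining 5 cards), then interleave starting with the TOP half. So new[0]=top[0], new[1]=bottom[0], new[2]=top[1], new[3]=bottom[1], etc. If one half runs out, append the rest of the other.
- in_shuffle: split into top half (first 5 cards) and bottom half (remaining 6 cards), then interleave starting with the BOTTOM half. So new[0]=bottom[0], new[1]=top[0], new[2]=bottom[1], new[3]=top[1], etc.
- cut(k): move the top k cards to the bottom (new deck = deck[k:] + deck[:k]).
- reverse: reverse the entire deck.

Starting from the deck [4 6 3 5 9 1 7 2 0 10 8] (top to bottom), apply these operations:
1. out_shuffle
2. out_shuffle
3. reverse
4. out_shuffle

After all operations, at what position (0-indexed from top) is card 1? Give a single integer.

Answer: 2

Derivation:
After op 1 (out_shuffle): [4 7 6 2 3 0 5 10 9 8 1]
After op 2 (out_shuffle): [4 5 7 10 6 9 2 8 3 1 0]
After op 3 (reverse): [0 1 3 8 2 9 6 10 7 5 4]
After op 4 (out_shuffle): [0 6 1 10 3 7 8 5 2 4 9]
Card 1 is at position 2.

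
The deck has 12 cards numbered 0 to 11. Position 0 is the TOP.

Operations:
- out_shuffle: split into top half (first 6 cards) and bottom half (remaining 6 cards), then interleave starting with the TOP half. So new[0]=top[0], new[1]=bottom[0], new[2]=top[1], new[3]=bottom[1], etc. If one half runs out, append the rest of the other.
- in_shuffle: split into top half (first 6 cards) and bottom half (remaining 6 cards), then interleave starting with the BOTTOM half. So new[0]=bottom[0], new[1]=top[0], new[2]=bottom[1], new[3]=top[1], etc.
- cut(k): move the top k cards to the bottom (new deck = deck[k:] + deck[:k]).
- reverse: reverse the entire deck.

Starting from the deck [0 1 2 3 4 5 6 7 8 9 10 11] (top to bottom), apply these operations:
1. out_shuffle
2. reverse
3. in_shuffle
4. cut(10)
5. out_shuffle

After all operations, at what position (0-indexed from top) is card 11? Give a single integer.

Answer: 6

Derivation:
After op 1 (out_shuffle): [0 6 1 7 2 8 3 9 4 10 5 11]
After op 2 (reverse): [11 5 10 4 9 3 8 2 7 1 6 0]
After op 3 (in_shuffle): [8 11 2 5 7 10 1 4 6 9 0 3]
After op 4 (cut(10)): [0 3 8 11 2 5 7 10 1 4 6 9]
After op 5 (out_shuffle): [0 7 3 10 8 1 11 4 2 6 5 9]
Card 11 is at position 6.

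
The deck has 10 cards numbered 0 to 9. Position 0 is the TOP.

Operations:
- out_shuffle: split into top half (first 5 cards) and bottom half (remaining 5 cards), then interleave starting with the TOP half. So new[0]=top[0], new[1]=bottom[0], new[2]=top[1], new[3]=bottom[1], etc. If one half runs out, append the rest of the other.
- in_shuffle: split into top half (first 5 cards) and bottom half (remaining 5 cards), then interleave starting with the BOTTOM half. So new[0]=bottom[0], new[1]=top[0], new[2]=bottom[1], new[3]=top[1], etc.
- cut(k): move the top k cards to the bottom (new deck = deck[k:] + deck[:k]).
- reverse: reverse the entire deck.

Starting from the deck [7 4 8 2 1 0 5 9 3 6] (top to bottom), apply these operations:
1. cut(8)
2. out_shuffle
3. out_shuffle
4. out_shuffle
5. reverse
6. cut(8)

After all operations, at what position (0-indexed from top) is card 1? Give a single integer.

Answer: 8

Derivation:
After op 1 (cut(8)): [3 6 7 4 8 2 1 0 5 9]
After op 2 (out_shuffle): [3 2 6 1 7 0 4 5 8 9]
After op 3 (out_shuffle): [3 0 2 4 6 5 1 8 7 9]
After op 4 (out_shuffle): [3 5 0 1 2 8 4 7 6 9]
After op 5 (reverse): [9 6 7 4 8 2 1 0 5 3]
After op 6 (cut(8)): [5 3 9 6 7 4 8 2 1 0]
Card 1 is at position 8.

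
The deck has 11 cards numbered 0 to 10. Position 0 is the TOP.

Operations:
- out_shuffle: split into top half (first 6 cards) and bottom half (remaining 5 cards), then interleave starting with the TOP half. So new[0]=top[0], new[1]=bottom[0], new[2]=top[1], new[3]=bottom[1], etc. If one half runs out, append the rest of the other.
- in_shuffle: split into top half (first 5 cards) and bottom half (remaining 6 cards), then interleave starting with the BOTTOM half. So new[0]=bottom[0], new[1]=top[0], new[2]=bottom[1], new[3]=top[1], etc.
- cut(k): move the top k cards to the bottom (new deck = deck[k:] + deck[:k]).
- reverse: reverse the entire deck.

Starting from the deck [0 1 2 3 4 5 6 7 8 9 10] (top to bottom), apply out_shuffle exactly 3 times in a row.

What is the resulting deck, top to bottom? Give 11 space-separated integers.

After op 1 (out_shuffle): [0 6 1 7 2 8 3 9 4 10 5]
After op 2 (out_shuffle): [0 3 6 9 1 4 7 10 2 5 8]
After op 3 (out_shuffle): [0 7 3 10 6 2 9 5 1 8 4]

Answer: 0 7 3 10 6 2 9 5 1 8 4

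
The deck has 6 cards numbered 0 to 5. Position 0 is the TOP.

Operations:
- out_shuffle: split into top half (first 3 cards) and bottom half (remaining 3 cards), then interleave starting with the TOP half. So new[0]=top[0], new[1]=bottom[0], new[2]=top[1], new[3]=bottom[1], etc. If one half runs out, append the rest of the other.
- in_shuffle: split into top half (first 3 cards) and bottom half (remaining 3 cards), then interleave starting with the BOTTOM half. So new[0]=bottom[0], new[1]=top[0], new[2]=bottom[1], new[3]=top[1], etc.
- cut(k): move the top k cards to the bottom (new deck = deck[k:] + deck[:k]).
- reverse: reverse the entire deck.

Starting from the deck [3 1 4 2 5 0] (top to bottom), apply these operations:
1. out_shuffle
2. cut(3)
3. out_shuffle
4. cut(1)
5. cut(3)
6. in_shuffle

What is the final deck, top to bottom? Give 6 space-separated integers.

After op 1 (out_shuffle): [3 2 1 5 4 0]
After op 2 (cut(3)): [5 4 0 3 2 1]
After op 3 (out_shuffle): [5 3 4 2 0 1]
After op 4 (cut(1)): [3 4 2 0 1 5]
After op 5 (cut(3)): [0 1 5 3 4 2]
After op 6 (in_shuffle): [3 0 4 1 2 5]

Answer: 3 0 4 1 2 5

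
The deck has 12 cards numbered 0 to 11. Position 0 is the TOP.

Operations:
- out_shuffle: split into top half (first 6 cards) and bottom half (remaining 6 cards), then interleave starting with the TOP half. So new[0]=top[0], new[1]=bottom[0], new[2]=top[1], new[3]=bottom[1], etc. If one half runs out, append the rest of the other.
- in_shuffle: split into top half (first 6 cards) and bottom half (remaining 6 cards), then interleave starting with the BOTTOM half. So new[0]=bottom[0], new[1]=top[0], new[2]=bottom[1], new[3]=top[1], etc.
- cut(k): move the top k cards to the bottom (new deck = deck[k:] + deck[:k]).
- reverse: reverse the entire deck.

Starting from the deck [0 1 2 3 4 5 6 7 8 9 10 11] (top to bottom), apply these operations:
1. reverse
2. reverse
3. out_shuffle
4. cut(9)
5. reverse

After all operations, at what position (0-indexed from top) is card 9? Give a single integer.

Answer: 1

Derivation:
After op 1 (reverse): [11 10 9 8 7 6 5 4 3 2 1 0]
After op 2 (reverse): [0 1 2 3 4 5 6 7 8 9 10 11]
After op 3 (out_shuffle): [0 6 1 7 2 8 3 9 4 10 5 11]
After op 4 (cut(9)): [10 5 11 0 6 1 7 2 8 3 9 4]
After op 5 (reverse): [4 9 3 8 2 7 1 6 0 11 5 10]
Card 9 is at position 1.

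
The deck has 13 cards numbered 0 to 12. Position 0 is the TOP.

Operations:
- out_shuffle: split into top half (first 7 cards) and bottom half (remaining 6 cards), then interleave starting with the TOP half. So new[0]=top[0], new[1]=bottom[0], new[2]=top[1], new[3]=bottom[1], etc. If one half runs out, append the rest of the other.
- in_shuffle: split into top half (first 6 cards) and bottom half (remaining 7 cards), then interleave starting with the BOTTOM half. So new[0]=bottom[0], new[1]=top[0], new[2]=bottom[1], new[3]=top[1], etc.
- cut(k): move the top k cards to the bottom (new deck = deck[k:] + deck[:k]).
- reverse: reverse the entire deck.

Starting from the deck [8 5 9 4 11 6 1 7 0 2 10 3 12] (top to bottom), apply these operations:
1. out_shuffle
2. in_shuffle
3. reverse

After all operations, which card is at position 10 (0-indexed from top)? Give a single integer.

After op 1 (out_shuffle): [8 7 5 0 9 2 4 10 11 3 6 12 1]
After op 2 (in_shuffle): [4 8 10 7 11 5 3 0 6 9 12 2 1]
After op 3 (reverse): [1 2 12 9 6 0 3 5 11 7 10 8 4]
Position 10: card 10.

Answer: 10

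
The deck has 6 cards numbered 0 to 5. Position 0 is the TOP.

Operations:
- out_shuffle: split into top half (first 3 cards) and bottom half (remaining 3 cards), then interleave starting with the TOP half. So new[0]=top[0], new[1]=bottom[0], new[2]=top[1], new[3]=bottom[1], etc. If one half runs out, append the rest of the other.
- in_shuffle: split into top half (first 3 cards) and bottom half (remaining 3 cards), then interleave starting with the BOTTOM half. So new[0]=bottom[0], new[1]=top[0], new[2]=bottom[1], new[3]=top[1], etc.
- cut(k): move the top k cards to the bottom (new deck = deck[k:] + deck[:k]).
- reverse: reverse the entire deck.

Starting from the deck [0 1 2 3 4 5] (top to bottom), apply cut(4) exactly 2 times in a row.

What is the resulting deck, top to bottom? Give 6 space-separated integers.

Answer: 2 3 4 5 0 1

Derivation:
After op 1 (cut(4)): [4 5 0 1 2 3]
After op 2 (cut(4)): [2 3 4 5 0 1]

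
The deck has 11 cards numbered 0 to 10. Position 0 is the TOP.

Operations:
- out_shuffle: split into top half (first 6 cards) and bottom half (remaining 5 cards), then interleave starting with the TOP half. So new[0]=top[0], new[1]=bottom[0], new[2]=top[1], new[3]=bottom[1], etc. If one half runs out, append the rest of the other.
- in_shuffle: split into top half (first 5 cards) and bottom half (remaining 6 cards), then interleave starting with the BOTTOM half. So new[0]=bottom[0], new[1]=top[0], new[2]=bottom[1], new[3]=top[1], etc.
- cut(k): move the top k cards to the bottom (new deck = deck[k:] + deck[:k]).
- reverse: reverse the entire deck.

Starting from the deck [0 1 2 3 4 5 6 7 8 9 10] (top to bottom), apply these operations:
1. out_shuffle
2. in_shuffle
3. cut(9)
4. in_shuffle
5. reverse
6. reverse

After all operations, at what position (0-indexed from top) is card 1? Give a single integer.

After op 1 (out_shuffle): [0 6 1 7 2 8 3 9 4 10 5]
After op 2 (in_shuffle): [8 0 3 6 9 1 4 7 10 2 5]
After op 3 (cut(9)): [2 5 8 0 3 6 9 1 4 7 10]
After op 4 (in_shuffle): [6 2 9 5 1 8 4 0 7 3 10]
After op 5 (reverse): [10 3 7 0 4 8 1 5 9 2 6]
After op 6 (reverse): [6 2 9 5 1 8 4 0 7 3 10]
Card 1 is at position 4.

Answer: 4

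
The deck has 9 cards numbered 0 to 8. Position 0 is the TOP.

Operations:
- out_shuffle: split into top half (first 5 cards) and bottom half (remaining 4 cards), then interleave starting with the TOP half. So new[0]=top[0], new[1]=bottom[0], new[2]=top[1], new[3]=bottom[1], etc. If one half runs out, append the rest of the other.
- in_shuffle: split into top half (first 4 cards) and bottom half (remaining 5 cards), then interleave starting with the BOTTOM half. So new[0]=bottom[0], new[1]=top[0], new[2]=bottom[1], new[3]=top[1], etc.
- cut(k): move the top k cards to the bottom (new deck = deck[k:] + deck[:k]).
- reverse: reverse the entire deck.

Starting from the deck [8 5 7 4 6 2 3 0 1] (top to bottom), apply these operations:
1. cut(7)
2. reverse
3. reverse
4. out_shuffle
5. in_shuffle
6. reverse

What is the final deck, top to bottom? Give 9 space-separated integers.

Answer: 7 6 3 1 5 4 2 0 8

Derivation:
After op 1 (cut(7)): [0 1 8 5 7 4 6 2 3]
After op 2 (reverse): [3 2 6 4 7 5 8 1 0]
After op 3 (reverse): [0 1 8 5 7 4 6 2 3]
After op 4 (out_shuffle): [0 4 1 6 8 2 5 3 7]
After op 5 (in_shuffle): [8 0 2 4 5 1 3 6 7]
After op 6 (reverse): [7 6 3 1 5 4 2 0 8]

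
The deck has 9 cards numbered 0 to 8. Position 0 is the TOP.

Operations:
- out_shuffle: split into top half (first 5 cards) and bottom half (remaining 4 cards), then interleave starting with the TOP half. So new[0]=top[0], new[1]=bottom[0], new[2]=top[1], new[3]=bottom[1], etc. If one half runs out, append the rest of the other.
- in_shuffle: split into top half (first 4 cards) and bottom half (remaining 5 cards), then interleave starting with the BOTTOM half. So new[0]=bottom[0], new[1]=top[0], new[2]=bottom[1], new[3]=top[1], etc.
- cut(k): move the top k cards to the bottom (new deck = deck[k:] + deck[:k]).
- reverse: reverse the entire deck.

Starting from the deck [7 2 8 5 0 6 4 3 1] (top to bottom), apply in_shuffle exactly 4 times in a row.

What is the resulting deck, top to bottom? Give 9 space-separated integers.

After op 1 (in_shuffle): [0 7 6 2 4 8 3 5 1]
After op 2 (in_shuffle): [4 0 8 7 3 6 5 2 1]
After op 3 (in_shuffle): [3 4 6 0 5 8 2 7 1]
After op 4 (in_shuffle): [5 3 8 4 2 6 7 0 1]

Answer: 5 3 8 4 2 6 7 0 1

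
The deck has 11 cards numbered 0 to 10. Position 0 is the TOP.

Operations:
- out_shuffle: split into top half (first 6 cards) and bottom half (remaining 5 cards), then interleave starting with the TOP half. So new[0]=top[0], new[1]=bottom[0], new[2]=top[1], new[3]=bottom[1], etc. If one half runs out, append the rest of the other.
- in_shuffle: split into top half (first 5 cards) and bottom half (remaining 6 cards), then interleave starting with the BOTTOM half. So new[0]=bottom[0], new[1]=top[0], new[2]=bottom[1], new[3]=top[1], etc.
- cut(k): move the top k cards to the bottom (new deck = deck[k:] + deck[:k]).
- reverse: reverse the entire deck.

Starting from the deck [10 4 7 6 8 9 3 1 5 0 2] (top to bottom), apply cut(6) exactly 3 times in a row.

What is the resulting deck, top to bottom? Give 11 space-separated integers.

Answer: 1 5 0 2 10 4 7 6 8 9 3

Derivation:
After op 1 (cut(6)): [3 1 5 0 2 10 4 7 6 8 9]
After op 2 (cut(6)): [4 7 6 8 9 3 1 5 0 2 10]
After op 3 (cut(6)): [1 5 0 2 10 4 7 6 8 9 3]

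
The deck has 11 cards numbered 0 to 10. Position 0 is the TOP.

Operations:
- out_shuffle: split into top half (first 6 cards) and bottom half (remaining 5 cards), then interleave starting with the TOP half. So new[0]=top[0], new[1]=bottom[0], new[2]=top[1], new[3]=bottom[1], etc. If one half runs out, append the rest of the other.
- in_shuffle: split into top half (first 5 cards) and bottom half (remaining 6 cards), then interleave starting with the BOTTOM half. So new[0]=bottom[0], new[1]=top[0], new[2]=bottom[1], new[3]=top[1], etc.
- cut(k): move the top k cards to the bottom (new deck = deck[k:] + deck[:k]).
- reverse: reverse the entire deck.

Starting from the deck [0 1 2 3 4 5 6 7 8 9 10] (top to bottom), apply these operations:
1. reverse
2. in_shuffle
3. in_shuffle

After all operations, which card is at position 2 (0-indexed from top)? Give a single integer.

After op 1 (reverse): [10 9 8 7 6 5 4 3 2 1 0]
After op 2 (in_shuffle): [5 10 4 9 3 8 2 7 1 6 0]
After op 3 (in_shuffle): [8 5 2 10 7 4 1 9 6 3 0]
Position 2: card 2.

Answer: 2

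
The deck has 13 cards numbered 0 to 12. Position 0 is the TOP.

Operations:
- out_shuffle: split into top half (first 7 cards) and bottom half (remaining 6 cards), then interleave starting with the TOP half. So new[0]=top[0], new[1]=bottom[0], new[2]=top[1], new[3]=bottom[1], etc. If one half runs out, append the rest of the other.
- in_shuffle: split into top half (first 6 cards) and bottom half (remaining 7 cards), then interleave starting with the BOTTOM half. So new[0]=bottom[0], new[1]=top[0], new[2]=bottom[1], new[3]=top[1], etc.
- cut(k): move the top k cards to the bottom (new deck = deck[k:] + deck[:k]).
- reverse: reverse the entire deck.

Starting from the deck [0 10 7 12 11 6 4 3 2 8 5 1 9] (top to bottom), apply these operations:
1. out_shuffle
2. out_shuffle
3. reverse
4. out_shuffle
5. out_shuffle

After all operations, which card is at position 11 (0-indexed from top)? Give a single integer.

Answer: 2

Derivation:
After op 1 (out_shuffle): [0 3 10 2 7 8 12 5 11 1 6 9 4]
After op 2 (out_shuffle): [0 5 3 11 10 1 2 6 7 9 8 4 12]
After op 3 (reverse): [12 4 8 9 7 6 2 1 10 11 3 5 0]
After op 4 (out_shuffle): [12 1 4 10 8 11 9 3 7 5 6 0 2]
After op 5 (out_shuffle): [12 3 1 7 4 5 10 6 8 0 11 2 9]
Position 11: card 2.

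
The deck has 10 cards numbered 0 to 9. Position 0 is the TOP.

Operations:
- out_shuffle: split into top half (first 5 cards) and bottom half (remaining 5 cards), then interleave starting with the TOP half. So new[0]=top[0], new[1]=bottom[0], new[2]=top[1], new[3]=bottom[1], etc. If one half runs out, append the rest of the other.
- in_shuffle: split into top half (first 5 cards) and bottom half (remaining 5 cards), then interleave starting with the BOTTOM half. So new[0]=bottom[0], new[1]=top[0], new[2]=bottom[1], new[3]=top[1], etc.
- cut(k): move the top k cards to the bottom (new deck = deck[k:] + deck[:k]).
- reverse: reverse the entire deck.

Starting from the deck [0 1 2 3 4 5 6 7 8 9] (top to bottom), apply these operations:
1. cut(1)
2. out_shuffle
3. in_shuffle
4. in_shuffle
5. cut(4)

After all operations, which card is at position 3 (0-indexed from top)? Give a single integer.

After op 1 (cut(1)): [1 2 3 4 5 6 7 8 9 0]
After op 2 (out_shuffle): [1 6 2 7 3 8 4 9 5 0]
After op 3 (in_shuffle): [8 1 4 6 9 2 5 7 0 3]
After op 4 (in_shuffle): [2 8 5 1 7 4 0 6 3 9]
After op 5 (cut(4)): [7 4 0 6 3 9 2 8 5 1]
Position 3: card 6.

Answer: 6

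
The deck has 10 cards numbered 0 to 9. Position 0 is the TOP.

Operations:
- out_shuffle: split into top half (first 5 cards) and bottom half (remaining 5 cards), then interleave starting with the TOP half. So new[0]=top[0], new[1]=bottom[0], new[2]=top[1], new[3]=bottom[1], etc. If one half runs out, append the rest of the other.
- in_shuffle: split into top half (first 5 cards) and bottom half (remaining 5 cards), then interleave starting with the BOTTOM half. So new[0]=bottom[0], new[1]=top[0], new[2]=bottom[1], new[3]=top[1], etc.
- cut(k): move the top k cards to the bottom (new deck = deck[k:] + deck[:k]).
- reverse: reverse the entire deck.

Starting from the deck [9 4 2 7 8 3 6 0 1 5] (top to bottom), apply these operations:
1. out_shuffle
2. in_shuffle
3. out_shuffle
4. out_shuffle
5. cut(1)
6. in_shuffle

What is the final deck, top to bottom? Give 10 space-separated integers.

After op 1 (out_shuffle): [9 3 4 6 2 0 7 1 8 5]
After op 2 (in_shuffle): [0 9 7 3 1 4 8 6 5 2]
After op 3 (out_shuffle): [0 4 9 8 7 6 3 5 1 2]
After op 4 (out_shuffle): [0 6 4 3 9 5 8 1 7 2]
After op 5 (cut(1)): [6 4 3 9 5 8 1 7 2 0]
After op 6 (in_shuffle): [8 6 1 4 7 3 2 9 0 5]

Answer: 8 6 1 4 7 3 2 9 0 5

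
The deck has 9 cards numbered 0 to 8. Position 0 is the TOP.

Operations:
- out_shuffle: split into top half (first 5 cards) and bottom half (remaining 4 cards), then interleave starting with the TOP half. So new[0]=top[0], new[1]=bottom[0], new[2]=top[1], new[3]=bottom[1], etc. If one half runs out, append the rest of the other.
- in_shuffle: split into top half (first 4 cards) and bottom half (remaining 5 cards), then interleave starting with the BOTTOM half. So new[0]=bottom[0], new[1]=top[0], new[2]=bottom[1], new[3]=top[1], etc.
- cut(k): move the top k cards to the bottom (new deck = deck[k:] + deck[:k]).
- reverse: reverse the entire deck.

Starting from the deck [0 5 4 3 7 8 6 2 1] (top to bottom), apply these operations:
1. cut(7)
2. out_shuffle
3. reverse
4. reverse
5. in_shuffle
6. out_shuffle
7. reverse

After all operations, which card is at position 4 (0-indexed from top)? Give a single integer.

After op 1 (cut(7)): [2 1 0 5 4 3 7 8 6]
After op 2 (out_shuffle): [2 3 1 7 0 8 5 6 4]
After op 3 (reverse): [4 6 5 8 0 7 1 3 2]
After op 4 (reverse): [2 3 1 7 0 8 5 6 4]
After op 5 (in_shuffle): [0 2 8 3 5 1 6 7 4]
After op 6 (out_shuffle): [0 1 2 6 8 7 3 4 5]
After op 7 (reverse): [5 4 3 7 8 6 2 1 0]
Position 4: card 8.

Answer: 8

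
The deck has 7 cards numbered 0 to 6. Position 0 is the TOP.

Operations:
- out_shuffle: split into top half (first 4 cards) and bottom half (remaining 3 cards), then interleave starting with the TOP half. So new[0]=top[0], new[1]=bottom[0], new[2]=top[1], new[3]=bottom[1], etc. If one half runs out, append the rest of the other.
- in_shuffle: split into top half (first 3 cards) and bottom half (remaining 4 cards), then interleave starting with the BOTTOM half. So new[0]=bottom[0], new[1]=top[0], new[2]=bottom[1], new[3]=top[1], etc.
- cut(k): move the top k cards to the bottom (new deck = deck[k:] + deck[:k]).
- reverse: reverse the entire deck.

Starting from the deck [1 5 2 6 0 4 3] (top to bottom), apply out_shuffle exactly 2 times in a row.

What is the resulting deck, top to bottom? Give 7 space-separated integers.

After op 1 (out_shuffle): [1 0 5 4 2 3 6]
After op 2 (out_shuffle): [1 2 0 3 5 6 4]

Answer: 1 2 0 3 5 6 4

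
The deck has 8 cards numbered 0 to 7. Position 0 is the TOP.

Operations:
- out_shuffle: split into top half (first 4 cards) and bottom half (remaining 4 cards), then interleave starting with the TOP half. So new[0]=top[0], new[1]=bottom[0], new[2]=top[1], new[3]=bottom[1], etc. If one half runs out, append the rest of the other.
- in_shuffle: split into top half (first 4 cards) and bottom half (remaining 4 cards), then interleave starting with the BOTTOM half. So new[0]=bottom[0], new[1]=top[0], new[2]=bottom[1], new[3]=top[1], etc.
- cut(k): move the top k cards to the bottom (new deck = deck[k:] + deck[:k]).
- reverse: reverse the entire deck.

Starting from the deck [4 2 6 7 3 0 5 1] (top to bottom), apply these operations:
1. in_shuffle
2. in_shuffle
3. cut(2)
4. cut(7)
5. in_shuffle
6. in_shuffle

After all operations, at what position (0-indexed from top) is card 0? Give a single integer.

Answer: 1

Derivation:
After op 1 (in_shuffle): [3 4 0 2 5 6 1 7]
After op 2 (in_shuffle): [5 3 6 4 1 0 7 2]
After op 3 (cut(2)): [6 4 1 0 7 2 5 3]
After op 4 (cut(7)): [3 6 4 1 0 7 2 5]
After op 5 (in_shuffle): [0 3 7 6 2 4 5 1]
After op 6 (in_shuffle): [2 0 4 3 5 7 1 6]
Card 0 is at position 1.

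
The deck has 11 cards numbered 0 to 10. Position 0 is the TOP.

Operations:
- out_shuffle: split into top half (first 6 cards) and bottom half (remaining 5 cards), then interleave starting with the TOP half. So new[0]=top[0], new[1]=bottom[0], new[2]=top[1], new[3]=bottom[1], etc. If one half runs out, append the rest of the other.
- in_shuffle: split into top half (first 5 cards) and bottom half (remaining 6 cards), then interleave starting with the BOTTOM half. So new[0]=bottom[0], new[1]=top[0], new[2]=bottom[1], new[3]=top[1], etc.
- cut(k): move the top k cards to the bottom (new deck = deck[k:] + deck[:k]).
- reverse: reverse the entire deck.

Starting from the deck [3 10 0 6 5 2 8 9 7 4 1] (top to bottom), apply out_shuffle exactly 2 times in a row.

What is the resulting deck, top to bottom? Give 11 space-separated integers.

Answer: 3 6 8 4 10 5 9 1 0 2 7

Derivation:
After op 1 (out_shuffle): [3 8 10 9 0 7 6 4 5 1 2]
After op 2 (out_shuffle): [3 6 8 4 10 5 9 1 0 2 7]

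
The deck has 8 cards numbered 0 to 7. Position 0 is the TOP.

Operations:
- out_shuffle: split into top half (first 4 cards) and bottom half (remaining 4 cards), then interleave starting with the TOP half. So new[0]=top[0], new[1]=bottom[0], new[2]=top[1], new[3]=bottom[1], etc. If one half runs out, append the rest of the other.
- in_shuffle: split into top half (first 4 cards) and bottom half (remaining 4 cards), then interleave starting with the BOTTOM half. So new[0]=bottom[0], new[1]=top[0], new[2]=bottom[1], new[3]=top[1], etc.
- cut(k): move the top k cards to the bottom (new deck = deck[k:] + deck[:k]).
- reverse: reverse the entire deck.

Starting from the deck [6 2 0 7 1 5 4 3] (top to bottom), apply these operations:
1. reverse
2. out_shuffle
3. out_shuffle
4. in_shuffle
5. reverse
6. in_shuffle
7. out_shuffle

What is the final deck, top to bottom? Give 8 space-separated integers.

Answer: 5 3 2 7 1 4 6 0

Derivation:
After op 1 (reverse): [3 4 5 1 7 0 2 6]
After op 2 (out_shuffle): [3 7 4 0 5 2 1 6]
After op 3 (out_shuffle): [3 5 7 2 4 1 0 6]
After op 4 (in_shuffle): [4 3 1 5 0 7 6 2]
After op 5 (reverse): [2 6 7 0 5 1 3 4]
After op 6 (in_shuffle): [5 2 1 6 3 7 4 0]
After op 7 (out_shuffle): [5 3 2 7 1 4 6 0]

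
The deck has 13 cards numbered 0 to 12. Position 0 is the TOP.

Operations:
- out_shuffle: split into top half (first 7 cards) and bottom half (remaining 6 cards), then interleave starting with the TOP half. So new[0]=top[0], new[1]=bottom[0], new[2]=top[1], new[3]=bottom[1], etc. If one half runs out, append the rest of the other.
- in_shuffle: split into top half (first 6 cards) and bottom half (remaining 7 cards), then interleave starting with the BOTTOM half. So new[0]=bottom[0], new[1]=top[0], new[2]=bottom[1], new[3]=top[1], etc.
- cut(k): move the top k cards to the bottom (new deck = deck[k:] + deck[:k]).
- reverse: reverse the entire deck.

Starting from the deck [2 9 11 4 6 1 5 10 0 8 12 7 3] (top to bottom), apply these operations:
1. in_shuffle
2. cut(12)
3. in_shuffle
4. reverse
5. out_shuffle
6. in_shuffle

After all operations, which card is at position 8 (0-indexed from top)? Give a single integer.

After op 1 (in_shuffle): [5 2 10 9 0 11 8 4 12 6 7 1 3]
After op 2 (cut(12)): [3 5 2 10 9 0 11 8 4 12 6 7 1]
After op 3 (in_shuffle): [11 3 8 5 4 2 12 10 6 9 7 0 1]
After op 4 (reverse): [1 0 7 9 6 10 12 2 4 5 8 3 11]
After op 5 (out_shuffle): [1 2 0 4 7 5 9 8 6 3 10 11 12]
After op 6 (in_shuffle): [9 1 8 2 6 0 3 4 10 7 11 5 12]
Position 8: card 10.

Answer: 10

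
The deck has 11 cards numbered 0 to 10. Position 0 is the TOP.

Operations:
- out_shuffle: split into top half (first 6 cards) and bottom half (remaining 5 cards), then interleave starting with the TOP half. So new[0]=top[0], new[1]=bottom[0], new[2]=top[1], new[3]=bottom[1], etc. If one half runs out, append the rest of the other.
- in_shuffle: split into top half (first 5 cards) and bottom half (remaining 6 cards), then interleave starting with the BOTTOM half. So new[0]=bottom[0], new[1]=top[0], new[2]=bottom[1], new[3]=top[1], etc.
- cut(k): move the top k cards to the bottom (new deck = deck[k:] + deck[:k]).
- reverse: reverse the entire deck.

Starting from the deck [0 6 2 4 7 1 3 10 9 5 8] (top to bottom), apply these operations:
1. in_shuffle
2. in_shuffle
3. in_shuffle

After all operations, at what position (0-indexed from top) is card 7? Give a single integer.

After op 1 (in_shuffle): [1 0 3 6 10 2 9 4 5 7 8]
After op 2 (in_shuffle): [2 1 9 0 4 3 5 6 7 10 8]
After op 3 (in_shuffle): [3 2 5 1 6 9 7 0 10 4 8]
Card 7 is at position 6.

Answer: 6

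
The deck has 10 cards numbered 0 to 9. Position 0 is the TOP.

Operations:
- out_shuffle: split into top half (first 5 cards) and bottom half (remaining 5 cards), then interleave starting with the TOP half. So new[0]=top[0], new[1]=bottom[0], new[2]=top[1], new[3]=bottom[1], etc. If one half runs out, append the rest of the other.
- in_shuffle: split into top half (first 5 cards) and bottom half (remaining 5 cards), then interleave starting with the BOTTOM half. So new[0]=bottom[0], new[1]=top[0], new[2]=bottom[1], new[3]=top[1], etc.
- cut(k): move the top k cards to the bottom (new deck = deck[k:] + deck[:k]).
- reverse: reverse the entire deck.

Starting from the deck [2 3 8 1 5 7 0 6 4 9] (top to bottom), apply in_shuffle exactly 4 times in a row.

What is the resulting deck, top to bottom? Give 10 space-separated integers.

After op 1 (in_shuffle): [7 2 0 3 6 8 4 1 9 5]
After op 2 (in_shuffle): [8 7 4 2 1 0 9 3 5 6]
After op 3 (in_shuffle): [0 8 9 7 3 4 5 2 6 1]
After op 4 (in_shuffle): [4 0 5 8 2 9 6 7 1 3]

Answer: 4 0 5 8 2 9 6 7 1 3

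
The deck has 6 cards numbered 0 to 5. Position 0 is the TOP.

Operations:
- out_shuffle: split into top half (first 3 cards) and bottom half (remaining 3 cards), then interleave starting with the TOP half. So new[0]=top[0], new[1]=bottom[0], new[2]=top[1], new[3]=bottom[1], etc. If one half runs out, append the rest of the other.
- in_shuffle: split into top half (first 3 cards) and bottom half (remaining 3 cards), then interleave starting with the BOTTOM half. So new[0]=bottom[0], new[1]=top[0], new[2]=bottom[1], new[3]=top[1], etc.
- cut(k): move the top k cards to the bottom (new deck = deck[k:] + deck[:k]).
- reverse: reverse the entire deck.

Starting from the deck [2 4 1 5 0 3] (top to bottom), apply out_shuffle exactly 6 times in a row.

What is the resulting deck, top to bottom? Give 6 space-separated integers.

Answer: 2 0 5 1 4 3

Derivation:
After op 1 (out_shuffle): [2 5 4 0 1 3]
After op 2 (out_shuffle): [2 0 5 1 4 3]
After op 3 (out_shuffle): [2 1 0 4 5 3]
After op 4 (out_shuffle): [2 4 1 5 0 3]
After op 5 (out_shuffle): [2 5 4 0 1 3]
After op 6 (out_shuffle): [2 0 5 1 4 3]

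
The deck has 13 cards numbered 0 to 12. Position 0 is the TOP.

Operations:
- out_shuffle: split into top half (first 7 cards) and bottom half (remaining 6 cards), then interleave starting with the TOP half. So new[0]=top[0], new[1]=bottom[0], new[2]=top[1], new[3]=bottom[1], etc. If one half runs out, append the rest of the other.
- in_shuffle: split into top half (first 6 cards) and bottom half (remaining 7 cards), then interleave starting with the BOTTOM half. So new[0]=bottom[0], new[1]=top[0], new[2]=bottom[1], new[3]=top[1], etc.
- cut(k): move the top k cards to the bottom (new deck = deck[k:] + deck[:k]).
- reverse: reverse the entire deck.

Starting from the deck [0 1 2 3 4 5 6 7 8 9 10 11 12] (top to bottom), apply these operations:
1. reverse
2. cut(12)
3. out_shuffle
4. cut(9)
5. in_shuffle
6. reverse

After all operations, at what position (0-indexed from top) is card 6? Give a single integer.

After op 1 (reverse): [12 11 10 9 8 7 6 5 4 3 2 1 0]
After op 2 (cut(12)): [0 12 11 10 9 8 7 6 5 4 3 2 1]
After op 3 (out_shuffle): [0 6 12 5 11 4 10 3 9 2 8 1 7]
After op 4 (cut(9)): [2 8 1 7 0 6 12 5 11 4 10 3 9]
After op 5 (in_shuffle): [12 2 5 8 11 1 4 7 10 0 3 6 9]
After op 6 (reverse): [9 6 3 0 10 7 4 1 11 8 5 2 12]
Card 6 is at position 1.

Answer: 1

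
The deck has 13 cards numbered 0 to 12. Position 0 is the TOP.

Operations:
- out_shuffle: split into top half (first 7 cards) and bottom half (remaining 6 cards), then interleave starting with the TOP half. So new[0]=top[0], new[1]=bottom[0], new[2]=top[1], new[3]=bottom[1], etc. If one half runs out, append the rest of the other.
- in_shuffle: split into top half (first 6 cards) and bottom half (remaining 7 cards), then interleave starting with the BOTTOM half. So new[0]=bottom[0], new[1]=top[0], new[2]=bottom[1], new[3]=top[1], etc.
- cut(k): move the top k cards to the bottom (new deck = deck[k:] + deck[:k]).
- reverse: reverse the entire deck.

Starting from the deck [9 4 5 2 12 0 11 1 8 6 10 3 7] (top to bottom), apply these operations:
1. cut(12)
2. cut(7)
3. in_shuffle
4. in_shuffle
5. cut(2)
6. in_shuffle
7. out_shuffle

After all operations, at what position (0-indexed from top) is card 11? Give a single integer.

After op 1 (cut(12)): [7 9 4 5 2 12 0 11 1 8 6 10 3]
After op 2 (cut(7)): [11 1 8 6 10 3 7 9 4 5 2 12 0]
After op 3 (in_shuffle): [7 11 9 1 4 8 5 6 2 10 12 3 0]
After op 4 (in_shuffle): [5 7 6 11 2 9 10 1 12 4 3 8 0]
After op 5 (cut(2)): [6 11 2 9 10 1 12 4 3 8 0 5 7]
After op 6 (in_shuffle): [12 6 4 11 3 2 8 9 0 10 5 1 7]
After op 7 (out_shuffle): [12 9 6 0 4 10 11 5 3 1 2 7 8]
Card 11 is at position 6.

Answer: 6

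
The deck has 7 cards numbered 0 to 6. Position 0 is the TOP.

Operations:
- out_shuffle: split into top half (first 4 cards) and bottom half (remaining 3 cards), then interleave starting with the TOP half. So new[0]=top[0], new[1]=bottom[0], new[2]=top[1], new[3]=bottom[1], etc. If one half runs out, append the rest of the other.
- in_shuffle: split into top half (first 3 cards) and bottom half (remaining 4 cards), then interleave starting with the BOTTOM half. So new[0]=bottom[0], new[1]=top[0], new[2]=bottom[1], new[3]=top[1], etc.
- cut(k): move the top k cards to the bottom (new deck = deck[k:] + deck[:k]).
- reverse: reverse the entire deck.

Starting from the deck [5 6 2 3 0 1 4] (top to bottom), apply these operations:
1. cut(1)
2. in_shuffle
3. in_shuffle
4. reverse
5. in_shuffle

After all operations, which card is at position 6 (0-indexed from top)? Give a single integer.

Answer: 2

Derivation:
After op 1 (cut(1)): [6 2 3 0 1 4 5]
After op 2 (in_shuffle): [0 6 1 2 4 3 5]
After op 3 (in_shuffle): [2 0 4 6 3 1 5]
After op 4 (reverse): [5 1 3 6 4 0 2]
After op 5 (in_shuffle): [6 5 4 1 0 3 2]
Position 6: card 2.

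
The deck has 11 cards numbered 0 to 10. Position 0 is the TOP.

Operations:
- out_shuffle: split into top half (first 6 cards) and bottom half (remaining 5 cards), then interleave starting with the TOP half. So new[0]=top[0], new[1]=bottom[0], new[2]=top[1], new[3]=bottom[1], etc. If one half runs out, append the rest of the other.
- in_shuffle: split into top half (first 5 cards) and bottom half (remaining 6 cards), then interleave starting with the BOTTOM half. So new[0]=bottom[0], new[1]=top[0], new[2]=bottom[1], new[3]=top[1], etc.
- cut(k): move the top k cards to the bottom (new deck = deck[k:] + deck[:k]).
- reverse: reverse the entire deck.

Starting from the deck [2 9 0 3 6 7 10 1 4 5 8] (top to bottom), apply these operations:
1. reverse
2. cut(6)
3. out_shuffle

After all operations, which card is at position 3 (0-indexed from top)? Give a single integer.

Answer: 4

Derivation:
After op 1 (reverse): [8 5 4 1 10 7 6 3 0 9 2]
After op 2 (cut(6)): [6 3 0 9 2 8 5 4 1 10 7]
After op 3 (out_shuffle): [6 5 3 4 0 1 9 10 2 7 8]
Position 3: card 4.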